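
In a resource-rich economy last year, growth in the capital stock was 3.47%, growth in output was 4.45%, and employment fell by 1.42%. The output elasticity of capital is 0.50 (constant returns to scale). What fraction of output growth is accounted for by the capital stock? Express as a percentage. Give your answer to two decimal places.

38.99%

The capital stock contributed 0.5 × 3.47 = 1.735 pp.
Share of growth = 1.735 / 4.45 × 100 = 38.9888%.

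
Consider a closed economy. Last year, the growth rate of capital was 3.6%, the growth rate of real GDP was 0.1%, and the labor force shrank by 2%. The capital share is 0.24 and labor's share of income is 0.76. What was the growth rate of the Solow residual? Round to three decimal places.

Labor's share = 1 − 0.24 = 0.76.
Capital: 0.24 × 3.6 = 0.864 pp.
The labor force: 0.76 × (-2) = -1.52 pp.
TFP growth = 0.1 + 0.656 = 0.756%.

The Solow residual grew 0.756%.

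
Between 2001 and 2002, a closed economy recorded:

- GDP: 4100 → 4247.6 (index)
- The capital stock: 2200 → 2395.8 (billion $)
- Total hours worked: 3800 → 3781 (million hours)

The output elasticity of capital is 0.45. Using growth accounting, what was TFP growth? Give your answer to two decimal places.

-0.13%

GDP growth = (4247.6 − 4100) / 4100 = 3.6%.
The capital stock growth = (2395.8 − 2200) / 2200 = 8.9%.
Total hours worked growth = (3781 − 3800) / 3800 = -0.5%.
Labor's share = 1 − 0.45 = 0.55.
The capital stock: 0.45 × 8.9 = 4.005 pp.
Total hours worked: 0.55 × (-0.5) = -0.275 pp.
TFP growth = 3.6 − 3.73 = -0.13%.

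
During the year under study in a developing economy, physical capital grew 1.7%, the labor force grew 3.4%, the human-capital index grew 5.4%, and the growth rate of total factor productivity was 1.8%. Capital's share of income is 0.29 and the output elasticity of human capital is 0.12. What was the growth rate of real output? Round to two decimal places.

Labor's share = 1 − 0.29 − 0.12 = 0.59.
Physical capital: 0.29 × 1.7 = 0.493 pp.
The human-capital index: 0.12 × 5.4 = 0.648 pp.
The labor force: 0.59 × 3.4 = 2.006 pp.
Output growth = 1.8 + 3.147 = 4.947%.

4.95%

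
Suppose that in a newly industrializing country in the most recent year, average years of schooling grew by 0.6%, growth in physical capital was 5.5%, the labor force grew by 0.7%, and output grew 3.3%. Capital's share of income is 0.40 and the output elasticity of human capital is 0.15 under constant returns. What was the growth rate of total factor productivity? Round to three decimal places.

Labor's share = 1 − 0.4 − 0.15 = 0.45.
Physical capital: 0.4 × 5.5 = 2.2 pp.
Average years of schooling: 0.15 × 0.6 = 0.09 pp.
The labor force: 0.45 × 0.7 = 0.315 pp.
TFP growth = 3.3 − 2.605 = 0.695%.

Total factor productivity grew 0.695%.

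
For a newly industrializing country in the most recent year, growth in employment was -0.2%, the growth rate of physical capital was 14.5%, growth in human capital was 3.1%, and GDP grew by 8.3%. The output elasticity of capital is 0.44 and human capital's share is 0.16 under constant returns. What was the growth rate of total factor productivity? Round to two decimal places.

Labor's share = 1 − 0.44 − 0.16 = 0.4.
Physical capital: 0.44 × 14.5 = 6.38 pp.
Human capital: 0.16 × 3.1 = 0.496 pp.
Employment: 0.4 × (-0.2) = -0.08 pp.
TFP growth = 8.3 − 6.796 = 1.504%.

1.50%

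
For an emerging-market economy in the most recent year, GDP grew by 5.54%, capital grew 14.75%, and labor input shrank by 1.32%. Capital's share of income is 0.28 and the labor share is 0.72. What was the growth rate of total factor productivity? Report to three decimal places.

Labor's share = 1 − 0.28 = 0.72.
Capital: 0.28 × 14.75 = 4.13 pp.
Labor input: 0.72 × (-1.32) = -0.9504 pp.
TFP growth = 5.54 − 3.1796 = 2.3604%.

2.360%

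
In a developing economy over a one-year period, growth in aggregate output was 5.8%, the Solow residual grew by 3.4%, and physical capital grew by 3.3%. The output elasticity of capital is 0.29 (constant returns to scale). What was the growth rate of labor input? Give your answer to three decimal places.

Labor's share = 1 − 0.29 = 0.71.
gY = gA + 0.29×3.3 + 0.71×g.
0.71×g = 5.8 − 3.4 − 0.957 = 1.443.
g = 1.443 / 0.71 = 2.03239%.

2.032%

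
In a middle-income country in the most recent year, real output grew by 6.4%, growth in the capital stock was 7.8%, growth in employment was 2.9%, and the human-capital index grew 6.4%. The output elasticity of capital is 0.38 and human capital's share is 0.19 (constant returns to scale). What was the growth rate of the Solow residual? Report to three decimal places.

The Solow residual grew 0.973%.

Labor's share = 1 − 0.38 − 0.19 = 0.43.
The capital stock: 0.38 × 7.8 = 2.964 pp.
The human-capital index: 0.19 × 6.4 = 1.216 pp.
Employment: 0.43 × 2.9 = 1.247 pp.
TFP growth = 6.4 − 5.427 = 0.973%.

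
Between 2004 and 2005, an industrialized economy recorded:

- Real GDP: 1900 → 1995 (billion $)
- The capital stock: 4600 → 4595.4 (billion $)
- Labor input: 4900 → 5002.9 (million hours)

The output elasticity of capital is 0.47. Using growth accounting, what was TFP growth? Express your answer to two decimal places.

Real GDP growth = (1995 − 1900) / 1900 = 5%.
The capital stock growth = (4595.4 − 4600) / 4600 = -0.1%.
Labor input growth = (5002.9 − 4900) / 4900 = 2.1%.
Labor's share = 1 − 0.47 = 0.53.
The capital stock: 0.47 × (-0.1) = -0.047 pp.
Labor input: 0.53 × 2.1 = 1.113 pp.
TFP growth = 5 − 1.066 = 3.934%.

TFP grew 3.93%.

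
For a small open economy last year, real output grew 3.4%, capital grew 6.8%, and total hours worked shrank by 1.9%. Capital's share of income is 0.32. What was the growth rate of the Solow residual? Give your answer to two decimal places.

Labor's share = 1 − 0.32 = 0.68.
Capital: 0.32 × 6.8 = 2.176 pp.
Total hours worked: 0.68 × (-1.9) = -1.292 pp.
TFP growth = 3.4 − 0.884 = 2.516%.

The Solow residual grew 2.52%.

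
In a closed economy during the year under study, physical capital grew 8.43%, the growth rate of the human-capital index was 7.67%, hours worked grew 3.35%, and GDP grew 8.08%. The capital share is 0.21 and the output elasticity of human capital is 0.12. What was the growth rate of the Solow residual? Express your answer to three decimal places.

The Solow residual growth was 3.145%.

Labor's share = 1 − 0.21 − 0.12 = 0.67.
Physical capital: 0.21 × 8.43 = 1.7703 pp.
The human-capital index: 0.12 × 7.67 = 0.9204 pp.
Hours worked: 0.67 × 3.35 = 2.2445 pp.
TFP growth = 8.08 − 4.9352 = 3.1448%.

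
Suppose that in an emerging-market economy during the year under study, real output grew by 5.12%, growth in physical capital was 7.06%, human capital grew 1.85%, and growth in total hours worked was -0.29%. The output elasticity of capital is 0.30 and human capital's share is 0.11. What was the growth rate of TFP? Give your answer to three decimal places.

Labor's share = 1 − 0.3 − 0.11 = 0.59.
Physical capital: 0.3 × 7.06 = 2.118 pp.
Human capital: 0.11 × 1.85 = 0.2035 pp.
Total hours worked: 0.59 × (-0.29) = -0.1711 pp.
TFP growth = 5.12 − 2.1504 = 2.9696%.

2.970%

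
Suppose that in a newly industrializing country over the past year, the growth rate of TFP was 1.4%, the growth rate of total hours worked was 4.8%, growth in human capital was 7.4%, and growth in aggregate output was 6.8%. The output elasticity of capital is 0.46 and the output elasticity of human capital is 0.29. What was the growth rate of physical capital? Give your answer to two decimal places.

Physical capital grew 4.47%.

Labor's share = 1 − 0.46 − 0.29 = 0.25.
gY = gA + 0.29×7.4 + 0.25×4.8 + 0.46×g.
0.46×g = 6.8 − 1.4 − 3.346 = 2.054.
g = 2.054 / 0.46 = 4.4652%.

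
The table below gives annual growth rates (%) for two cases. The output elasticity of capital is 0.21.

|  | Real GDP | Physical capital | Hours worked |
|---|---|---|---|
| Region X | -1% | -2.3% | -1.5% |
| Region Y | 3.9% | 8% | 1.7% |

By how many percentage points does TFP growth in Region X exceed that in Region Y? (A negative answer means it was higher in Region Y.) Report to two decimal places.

-0.21 percentage points

Labor's share = 1 − 0.21 = 0.79.
Region X: TFP = -1 + 0.483 + 1.185 = 0.668%.
Region Y: TFP = 3.9 − 1.68 − 1.343 = 0.877%.
Difference = 0.668 − (0.877) = -0.209 pp.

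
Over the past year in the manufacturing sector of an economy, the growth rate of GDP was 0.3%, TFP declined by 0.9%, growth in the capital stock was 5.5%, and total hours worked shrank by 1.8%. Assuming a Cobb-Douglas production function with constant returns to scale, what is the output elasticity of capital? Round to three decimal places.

The output elasticity of capital is 0.411.

gY = gA + α·gK + (1−α)·gL, so gY − gA − gL = α(gK − gL).
0.3 + 0.9 + 1.8 = α × (5.5 − (-1.8)).
3 = 7.3 α, so α = 0.41096.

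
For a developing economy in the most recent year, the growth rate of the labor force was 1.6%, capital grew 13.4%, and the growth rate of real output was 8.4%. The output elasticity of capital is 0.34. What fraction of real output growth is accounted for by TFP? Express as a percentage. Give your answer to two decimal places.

Labor's share = 1 − 0.34 = 0.66.
Capital: 0.34 × 13.4 = 4.556 pp.
The labor force: 0.66 × 1.6 = 1.056 pp.
TFP growth = 8.4 − 5.612 = 2.788%.
TFP share of growth = 2.788 / 8.4 × 100 = 33.1905%.

33.19%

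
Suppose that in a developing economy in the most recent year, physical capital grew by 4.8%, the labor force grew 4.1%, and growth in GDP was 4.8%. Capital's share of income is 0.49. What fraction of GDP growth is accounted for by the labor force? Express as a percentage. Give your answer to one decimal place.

Labor's share = 1 − 0.49 = 0.51.
The labor force contributed 0.51 × 4.1 = 2.091 pp.
Share of growth = 2.091 / 4.8 × 100 = 43.563%.

The labor force accounted for 43.6% of growth.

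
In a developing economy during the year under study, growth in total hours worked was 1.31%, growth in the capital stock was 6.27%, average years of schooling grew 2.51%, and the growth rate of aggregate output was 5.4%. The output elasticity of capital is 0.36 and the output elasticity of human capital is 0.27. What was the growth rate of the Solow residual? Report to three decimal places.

Labor's share = 1 − 0.36 − 0.27 = 0.37.
The capital stock: 0.36 × 6.27 = 2.2572 pp.
Average years of schooling: 0.27 × 2.51 = 0.6777 pp.
Total hours worked: 0.37 × 1.31 = 0.4847 pp.
TFP growth = 5.4 − 3.4196 = 1.9804%.

The Solow residual grew 1.980%.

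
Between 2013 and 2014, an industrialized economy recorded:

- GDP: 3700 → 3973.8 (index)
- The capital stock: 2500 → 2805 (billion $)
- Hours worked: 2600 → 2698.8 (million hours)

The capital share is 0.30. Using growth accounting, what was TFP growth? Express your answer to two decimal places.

TFP grew 1.08%.

GDP growth = (3973.8 − 3700) / 3700 = 7.4%.
The capital stock growth = (2805 − 2500) / 2500 = 12.2%.
Hours worked growth = (2698.8 − 2600) / 2600 = 3.8%.
Labor's share = 1 − 0.3 = 0.7.
The capital stock: 0.3 × 12.2 = 3.66 pp.
Hours worked: 0.7 × 3.8 = 2.66 pp.
TFP growth = 7.4 − 6.32 = 1.08%.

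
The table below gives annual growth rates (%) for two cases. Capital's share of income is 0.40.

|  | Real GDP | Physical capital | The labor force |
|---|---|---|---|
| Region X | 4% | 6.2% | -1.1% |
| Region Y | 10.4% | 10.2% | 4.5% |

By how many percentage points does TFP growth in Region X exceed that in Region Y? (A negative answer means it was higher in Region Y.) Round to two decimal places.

-1.44 percentage points

Labor's share = 1 − 0.4 = 0.6.
Region X: TFP = 4 − 2.48 + 0.66 = 2.18%.
Region Y: TFP = 10.4 − 4.08 − 2.7 = 3.62%.
Difference = 2.18 − (3.62) = -1.44 pp.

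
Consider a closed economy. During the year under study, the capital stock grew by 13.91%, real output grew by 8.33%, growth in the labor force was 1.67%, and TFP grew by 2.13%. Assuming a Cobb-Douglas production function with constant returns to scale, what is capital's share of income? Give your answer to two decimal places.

α = 0.37

gY = gA + α·gK + (1−α)·gL, so gY − gA − gL = α(gK − gL).
8.33 − 2.13 − 1.67 = α × (13.91 − 1.67).
4.53 = 12.24 α, so α = 0.3701.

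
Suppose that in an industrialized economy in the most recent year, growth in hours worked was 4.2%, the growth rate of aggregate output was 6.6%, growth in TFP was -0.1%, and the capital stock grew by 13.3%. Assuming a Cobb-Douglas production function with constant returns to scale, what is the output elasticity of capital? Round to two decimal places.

0.27

gY = gA + α·gK + (1−α)·gL, so gY − gA − gL = α(gK − gL).
6.6 + 0.1 − 4.2 = α × (13.3 − 4.2).
2.5 = 9.1 α, so α = 0.2747.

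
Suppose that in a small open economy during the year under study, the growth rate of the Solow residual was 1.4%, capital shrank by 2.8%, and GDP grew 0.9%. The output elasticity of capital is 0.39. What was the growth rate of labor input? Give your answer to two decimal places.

Labor's share = 1 − 0.39 = 0.61.
gY = gA + 0.39×(-2.8) + 0.61×g.
0.61×g = 0.9 − 1.4 + 1.092 = 0.592.
g = 0.592 / 0.61 = 0.9705%.

0.97%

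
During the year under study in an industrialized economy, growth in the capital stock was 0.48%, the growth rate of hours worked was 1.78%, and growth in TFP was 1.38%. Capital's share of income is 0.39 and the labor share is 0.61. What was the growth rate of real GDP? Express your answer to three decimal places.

2.653%

Labor's share = 1 − 0.39 = 0.61.
The capital stock: 0.39 × 0.48 = 0.1872 pp.
Hours worked: 0.61 × 1.78 = 1.0858 pp.
Output growth = 1.38 + 1.273 = 2.653%.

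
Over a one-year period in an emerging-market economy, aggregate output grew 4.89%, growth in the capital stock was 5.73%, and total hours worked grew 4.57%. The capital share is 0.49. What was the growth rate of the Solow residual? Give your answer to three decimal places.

-0.248%

Labor's share = 1 − 0.49 = 0.51.
The capital stock: 0.49 × 5.73 = 2.8077 pp.
Total hours worked: 0.51 × 4.57 = 2.3307 pp.
TFP growth = 4.89 − 5.1384 = -0.2484%.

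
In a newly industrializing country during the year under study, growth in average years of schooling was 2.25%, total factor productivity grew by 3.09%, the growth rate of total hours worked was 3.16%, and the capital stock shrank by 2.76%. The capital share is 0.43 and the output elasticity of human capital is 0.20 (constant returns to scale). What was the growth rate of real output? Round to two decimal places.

Labor's share = 1 − 0.43 − 0.2 = 0.37.
The capital stock: 0.43 × (-2.76) = -1.1868 pp.
Average years of schooling: 0.2 × 2.25 = 0.45 pp.
Total hours worked: 0.37 × 3.16 = 1.1692 pp.
Output growth = 3.09 + 0.4324 = 3.5224%.

3.52%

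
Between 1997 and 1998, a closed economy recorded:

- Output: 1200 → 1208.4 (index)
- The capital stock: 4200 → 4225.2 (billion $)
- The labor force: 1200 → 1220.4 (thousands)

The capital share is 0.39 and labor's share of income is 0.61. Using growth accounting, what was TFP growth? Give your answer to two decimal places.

Output growth = (1208.4 − 1200) / 1200 = 0.7%.
The capital stock growth = (4225.2 − 4200) / 4200 = 0.6%.
The labor force growth = (1220.4 − 1200) / 1200 = 1.7%.
Labor's share = 1 − 0.39 = 0.61.
The capital stock: 0.39 × 0.6 = 0.234 pp.
The labor force: 0.61 × 1.7 = 1.037 pp.
TFP growth = 0.7 − 1.271 = -0.571%.

-0.57%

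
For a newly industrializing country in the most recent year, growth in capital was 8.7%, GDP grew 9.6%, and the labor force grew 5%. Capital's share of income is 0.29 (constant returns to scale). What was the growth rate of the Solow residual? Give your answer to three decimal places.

3.527%

Labor's share = 1 − 0.29 = 0.71.
Capital: 0.29 × 8.7 = 2.523 pp.
The labor force: 0.71 × 5 = 3.55 pp.
TFP growth = 9.6 − 6.073 = 3.527%.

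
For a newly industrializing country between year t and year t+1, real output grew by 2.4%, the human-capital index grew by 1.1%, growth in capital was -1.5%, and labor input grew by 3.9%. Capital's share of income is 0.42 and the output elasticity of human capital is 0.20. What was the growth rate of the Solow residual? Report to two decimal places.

Labor's share = 1 − 0.42 − 0.2 = 0.38.
Capital: 0.42 × (-1.5) = -0.63 pp.
The human-capital index: 0.2 × 1.1 = 0.22 pp.
Labor input: 0.38 × 3.9 = 1.482 pp.
TFP growth = 2.4 − 1.072 = 1.328%.

The Solow residual growth was 1.33%.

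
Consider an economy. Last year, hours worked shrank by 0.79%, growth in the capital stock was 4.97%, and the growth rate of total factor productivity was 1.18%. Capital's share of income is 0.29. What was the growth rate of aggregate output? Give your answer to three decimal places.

Labor's share = 1 − 0.29 = 0.71.
The capital stock: 0.29 × 4.97 = 1.4413 pp.
Hours worked: 0.71 × (-0.79) = -0.5609 pp.
Output growth = 1.18 + 0.8804 = 2.0604%.

2.060%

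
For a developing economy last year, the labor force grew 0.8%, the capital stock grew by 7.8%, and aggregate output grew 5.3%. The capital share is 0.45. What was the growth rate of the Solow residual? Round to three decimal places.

1.350%

Labor's share = 1 − 0.45 = 0.55.
The capital stock: 0.45 × 7.8 = 3.51 pp.
The labor force: 0.55 × 0.8 = 0.44 pp.
TFP growth = 5.3 − 3.95 = 1.35%.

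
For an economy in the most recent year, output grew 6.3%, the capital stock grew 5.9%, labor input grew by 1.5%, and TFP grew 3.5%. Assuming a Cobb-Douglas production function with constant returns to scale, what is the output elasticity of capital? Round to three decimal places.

0.295

gY = gA + α·gK + (1−α)·gL, so gY − gA − gL = α(gK − gL).
6.3 − 3.5 − 1.5 = α × (5.9 − 1.5).
1.3 = 4.4 α, so α = 0.29545.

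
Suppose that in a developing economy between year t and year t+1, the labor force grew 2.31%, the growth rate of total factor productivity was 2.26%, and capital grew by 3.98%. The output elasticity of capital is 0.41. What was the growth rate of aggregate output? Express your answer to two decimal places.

5.25%

Labor's share = 1 − 0.41 = 0.59.
Capital: 0.41 × 3.98 = 1.6318 pp.
The labor force: 0.59 × 2.31 = 1.3629 pp.
Output growth = 2.26 + 2.9947 = 5.2547%.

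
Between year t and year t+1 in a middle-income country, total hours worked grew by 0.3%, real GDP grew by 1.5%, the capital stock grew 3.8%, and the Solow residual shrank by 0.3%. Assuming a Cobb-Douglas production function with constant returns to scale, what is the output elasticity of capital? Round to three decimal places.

gY = gA + α·gK + (1−α)·gL, so gY − gA − gL = α(gK − gL).
1.5 + 0.3 − 0.3 = α × (3.8 − 0.3).
1.5 = 3.5 α, so α = 0.42857.

0.429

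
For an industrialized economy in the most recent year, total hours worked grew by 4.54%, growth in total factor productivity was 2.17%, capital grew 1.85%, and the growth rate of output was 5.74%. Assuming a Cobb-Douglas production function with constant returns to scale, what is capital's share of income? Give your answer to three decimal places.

gY = gA + α·gK + (1−α)·gL, so gY − gA − gL = α(gK − gL).
5.74 − 2.17 − 4.54 = α × (1.85 − 4.54).
-0.97 = -2.69 α, so α = 0.36059.

Capital's share of income is 0.361.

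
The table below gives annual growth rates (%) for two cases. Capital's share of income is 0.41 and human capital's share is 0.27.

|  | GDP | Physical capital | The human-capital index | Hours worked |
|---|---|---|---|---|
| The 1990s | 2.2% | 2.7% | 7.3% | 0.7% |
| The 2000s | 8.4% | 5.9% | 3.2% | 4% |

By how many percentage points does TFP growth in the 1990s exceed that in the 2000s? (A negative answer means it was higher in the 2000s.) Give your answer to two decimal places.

-4.94 percentage points

Labor's share = 1 − 0.41 − 0.27 = 0.32.
The 1990s: TFP = 2.2 − 1.107 − 1.971 − 0.224 = -1.102%.
The 2000s: TFP = 8.4 − 2.419 − 0.864 − 1.28 = 3.837%.
Difference = -1.102 − (3.837) = -4.939 pp.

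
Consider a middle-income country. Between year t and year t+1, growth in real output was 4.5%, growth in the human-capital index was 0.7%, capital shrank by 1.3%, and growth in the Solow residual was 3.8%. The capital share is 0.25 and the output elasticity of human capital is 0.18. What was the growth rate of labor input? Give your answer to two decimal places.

Labor's share = 1 − 0.25 − 0.18 = 0.57.
gY = gA + 0.25×(-1.3) + 0.18×0.7 + 0.57×g.
0.57×g = 4.5 − 3.8 + 0.199 = 0.899.
g = 0.899 / 0.57 = 1.5772%.

1.58%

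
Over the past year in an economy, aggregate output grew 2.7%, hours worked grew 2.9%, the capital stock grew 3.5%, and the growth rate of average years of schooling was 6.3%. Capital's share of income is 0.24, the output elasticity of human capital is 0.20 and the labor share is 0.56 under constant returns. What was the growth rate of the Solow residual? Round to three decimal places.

Labor's share = 1 − 0.24 − 0.2 = 0.56.
The capital stock: 0.24 × 3.5 = 0.84 pp.
Average years of schooling: 0.2 × 6.3 = 1.26 pp.
Hours worked: 0.56 × 2.9 = 1.624 pp.
TFP growth = 2.7 − 3.724 = -1.024%.

-1.024%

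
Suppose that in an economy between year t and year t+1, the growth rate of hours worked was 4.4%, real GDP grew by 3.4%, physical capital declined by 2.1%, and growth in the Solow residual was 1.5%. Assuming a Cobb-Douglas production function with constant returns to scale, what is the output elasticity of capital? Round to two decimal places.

The output elasticity of capital is 0.38.

gY = gA + α·gK + (1−α)·gL, so gY − gA − gL = α(gK − gL).
3.4 − 1.5 − 4.4 = α × (-2.1 − 4.4).
-2.5 = -6.5 α, so α = 0.3846.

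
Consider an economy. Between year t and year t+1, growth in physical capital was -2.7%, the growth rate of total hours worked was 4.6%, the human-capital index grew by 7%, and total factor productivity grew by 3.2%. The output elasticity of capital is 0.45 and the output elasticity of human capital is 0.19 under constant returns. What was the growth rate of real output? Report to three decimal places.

Real output grew 4.971%.

Labor's share = 1 − 0.45 − 0.19 = 0.36.
Physical capital: 0.45 × (-2.7) = -1.215 pp.
The human-capital index: 0.19 × 7 = 1.33 pp.
Total hours worked: 0.36 × 4.6 = 1.656 pp.
Output growth = 3.2 + 1.771 = 4.971%.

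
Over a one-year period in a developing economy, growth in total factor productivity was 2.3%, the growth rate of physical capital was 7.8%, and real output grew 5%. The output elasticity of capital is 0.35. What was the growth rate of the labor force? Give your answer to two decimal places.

-0.05%

Labor's share = 1 − 0.35 = 0.65.
gY = gA + 0.35×7.8 + 0.65×g.
0.65×g = 5 − 2.3 − 2.73 = -0.03.
g = -0.03 / 0.65 = -0.0462%.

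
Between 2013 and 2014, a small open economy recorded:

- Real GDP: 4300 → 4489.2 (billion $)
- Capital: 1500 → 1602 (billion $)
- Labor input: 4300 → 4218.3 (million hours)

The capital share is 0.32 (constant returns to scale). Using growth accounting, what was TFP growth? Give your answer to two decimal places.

TFP grew 3.52%.

Real GDP growth = (4489.2 − 4300) / 4300 = 4.4%.
Capital growth = (1602 − 1500) / 1500 = 6.8%.
Labor input growth = (4218.3 − 4300) / 4300 = -1.9%.
Labor's share = 1 − 0.32 = 0.68.
Capital: 0.32 × 6.8 = 2.176 pp.
Labor input: 0.68 × (-1.9) = -1.292 pp.
TFP growth = 4.4 − 0.884 = 3.516%.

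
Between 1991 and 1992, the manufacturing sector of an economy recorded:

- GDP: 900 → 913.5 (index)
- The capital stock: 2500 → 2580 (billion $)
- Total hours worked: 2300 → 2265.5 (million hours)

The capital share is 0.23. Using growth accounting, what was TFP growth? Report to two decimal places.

1.92%

GDP growth = (913.5 − 900) / 900 = 1.5%.
The capital stock growth = (2580 − 2500) / 2500 = 3.2%.
Total hours worked growth = (2265.5 − 2300) / 2300 = -1.5%.
Labor's share = 1 − 0.23 = 0.77.
The capital stock: 0.23 × 3.2 = 0.736 pp.
Total hours worked: 0.77 × (-1.5) = -1.155 pp.
TFP growth = 1.5 + 0.419 = 1.919%.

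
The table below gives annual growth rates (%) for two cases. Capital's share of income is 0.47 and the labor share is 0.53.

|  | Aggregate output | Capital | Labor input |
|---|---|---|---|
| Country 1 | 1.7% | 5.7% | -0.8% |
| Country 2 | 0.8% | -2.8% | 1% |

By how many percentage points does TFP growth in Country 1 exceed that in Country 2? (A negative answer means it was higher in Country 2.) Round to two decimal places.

-2.14 percentage points

Labor's share = 1 − 0.47 = 0.53.
Country 1: TFP = 1.7 − 2.679 + 0.424 = -0.555%.
Country 2: TFP = 0.8 + 1.316 − 0.53 = 1.586%.
Difference = -0.555 − (1.586) = -2.141 pp.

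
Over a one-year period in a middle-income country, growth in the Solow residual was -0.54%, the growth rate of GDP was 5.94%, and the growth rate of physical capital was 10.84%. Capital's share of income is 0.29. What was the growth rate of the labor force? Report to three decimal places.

4.699%

Labor's share = 1 − 0.29 = 0.71.
gY = gA + 0.29×10.84 + 0.71×g.
0.71×g = 5.94 + 0.54 − 3.1436 = 3.3364.
g = 3.3364 / 0.71 = 4.69915%.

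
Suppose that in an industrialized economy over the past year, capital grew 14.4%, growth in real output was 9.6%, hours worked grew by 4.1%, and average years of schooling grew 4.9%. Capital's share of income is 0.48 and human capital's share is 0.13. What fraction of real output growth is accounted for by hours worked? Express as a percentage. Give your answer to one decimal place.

Labor's share = 1 − 0.48 − 0.13 = 0.39.
Hours worked contributed 0.39 × 4.1 = 1.599 pp.
Share of growth = 1.599 / 9.6 × 100 = 16.656%.

16.7%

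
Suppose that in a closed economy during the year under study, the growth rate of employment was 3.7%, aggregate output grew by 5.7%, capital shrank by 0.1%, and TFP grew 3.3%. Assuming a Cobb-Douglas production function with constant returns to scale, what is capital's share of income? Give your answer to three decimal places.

α = 0.342

gY = gA + α·gK + (1−α)·gL, so gY − gA − gL = α(gK − gL).
5.7 − 3.3 − 3.7 = α × (-0.1 − 3.7).
-1.3 = -3.8 α, so α = 0.34211.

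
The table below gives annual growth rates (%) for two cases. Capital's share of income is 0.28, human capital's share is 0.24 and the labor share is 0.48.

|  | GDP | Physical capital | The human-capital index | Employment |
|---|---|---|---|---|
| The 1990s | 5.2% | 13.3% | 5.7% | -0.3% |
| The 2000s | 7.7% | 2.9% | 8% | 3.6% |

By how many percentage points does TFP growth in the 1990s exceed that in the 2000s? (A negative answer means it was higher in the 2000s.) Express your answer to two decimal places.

Labor's share = 1 − 0.28 − 0.24 = 0.48.
The 1990s: TFP = 5.2 − 3.724 − 1.368 + 0.144 = 0.252%.
The 2000s: TFP = 7.7 − 0.812 − 1.92 − 1.728 = 3.24%.
Difference = 0.252 − (3.24) = -2.988 pp.

-2.99 percentage points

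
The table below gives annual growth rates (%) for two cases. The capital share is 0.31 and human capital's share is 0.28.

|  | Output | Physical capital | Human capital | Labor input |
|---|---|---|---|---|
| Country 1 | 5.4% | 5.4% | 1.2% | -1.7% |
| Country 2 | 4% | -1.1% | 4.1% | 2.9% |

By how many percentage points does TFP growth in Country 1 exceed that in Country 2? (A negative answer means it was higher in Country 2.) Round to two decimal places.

Labor's share = 1 − 0.31 − 0.28 = 0.41.
Country 1: TFP = 5.4 − 1.674 − 0.336 + 0.697 = 4.087%.
Country 2: TFP = 4 + 0.341 − 1.148 − 1.189 = 2.004%.
Difference = 4.087 − (2.004) = 2.083 pp.

2.08 percentage points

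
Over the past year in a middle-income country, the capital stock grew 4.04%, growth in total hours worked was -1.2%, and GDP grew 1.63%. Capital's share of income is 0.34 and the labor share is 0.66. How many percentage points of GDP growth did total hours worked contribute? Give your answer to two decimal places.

-0.79

Labor's share = 1 − 0.34 = 0.66.
Contribution = share × growth = 0.66 × (-1.2) = -0.792 pp.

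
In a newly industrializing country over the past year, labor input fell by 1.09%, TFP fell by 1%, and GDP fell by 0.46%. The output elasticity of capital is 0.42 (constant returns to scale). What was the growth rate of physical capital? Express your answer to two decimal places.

2.79%

Labor's share = 1 − 0.42 = 0.58.
gY = gA + 0.58×(-1.09) + 0.42×g.
0.42×g = -0.46 + 1 + 0.6322 = 1.1722.
g = 1.1722 / 0.42 = 2.791%.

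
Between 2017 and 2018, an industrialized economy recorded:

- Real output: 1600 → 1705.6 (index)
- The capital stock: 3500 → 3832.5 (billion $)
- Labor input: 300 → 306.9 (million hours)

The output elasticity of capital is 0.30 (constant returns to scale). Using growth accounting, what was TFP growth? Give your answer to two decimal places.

Real output growth = (1705.6 − 1600) / 1600 = 6.6%.
The capital stock growth = (3832.5 − 3500) / 3500 = 9.5%.
Labor input growth = (306.9 − 300) / 300 = 2.3%.
Labor's share = 1 − 0.3 = 0.7.
The capital stock: 0.3 × 9.5 = 2.85 pp.
Labor input: 0.7 × 2.3 = 1.61 pp.
TFP growth = 6.6 − 4.46 = 2.14%.

2.14%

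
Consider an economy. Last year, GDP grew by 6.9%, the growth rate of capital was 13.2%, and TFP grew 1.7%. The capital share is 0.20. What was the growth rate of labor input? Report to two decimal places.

Labor's share = 1 − 0.2 = 0.8.
gY = gA + 0.2×13.2 + 0.8×g.
0.8×g = 6.9 − 1.7 − 2.64 = 2.56.
g = 2.56 / 0.8 = 3.2%.

3.20%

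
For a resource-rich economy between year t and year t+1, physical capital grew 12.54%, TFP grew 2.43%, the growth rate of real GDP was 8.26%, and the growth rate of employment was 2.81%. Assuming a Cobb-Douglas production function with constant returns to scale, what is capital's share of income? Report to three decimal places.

Capital's share of income is 0.310.

gY = gA + α·gK + (1−α)·gL, so gY − gA − gL = α(gK − gL).
8.26 − 2.43 − 2.81 = α × (12.54 − 2.81).
3.02 = 9.73 α, so α = 0.31038.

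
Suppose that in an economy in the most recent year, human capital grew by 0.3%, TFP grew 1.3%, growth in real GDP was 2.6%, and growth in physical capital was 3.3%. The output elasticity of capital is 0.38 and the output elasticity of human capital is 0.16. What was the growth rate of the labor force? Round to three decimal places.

Labor's share = 1 − 0.38 − 0.16 = 0.46.
gY = gA + 0.38×3.3 + 0.16×0.3 + 0.46×g.
0.46×g = 2.6 − 1.3 − 1.302 = -0.002.
g = -0.002 / 0.46 = -0.00435%.

-0.004%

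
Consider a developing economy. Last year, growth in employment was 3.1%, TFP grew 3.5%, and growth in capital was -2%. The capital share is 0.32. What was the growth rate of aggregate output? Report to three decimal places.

Labor's share = 1 − 0.32 = 0.68.
Capital: 0.32 × (-2) = -0.64 pp.
Employment: 0.68 × 3.1 = 2.108 pp.
Output growth = 3.5 + 1.468 = 4.968%.

4.968%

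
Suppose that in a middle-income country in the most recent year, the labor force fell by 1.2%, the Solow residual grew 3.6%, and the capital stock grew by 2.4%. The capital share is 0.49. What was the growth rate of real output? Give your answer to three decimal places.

4.164%

Labor's share = 1 − 0.49 = 0.51.
The capital stock: 0.49 × 2.4 = 1.176 pp.
The labor force: 0.51 × (-1.2) = -0.612 pp.
Output growth = 3.6 + 0.564 = 4.164%.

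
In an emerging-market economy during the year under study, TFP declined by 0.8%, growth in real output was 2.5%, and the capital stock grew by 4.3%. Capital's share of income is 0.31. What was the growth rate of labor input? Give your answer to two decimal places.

2.85%

Labor's share = 1 − 0.31 = 0.69.
gY = gA + 0.31×4.3 + 0.69×g.
0.69×g = 2.5 + 0.8 − 1.333 = 1.967.
g = 1.967 / 0.69 = 2.8507%.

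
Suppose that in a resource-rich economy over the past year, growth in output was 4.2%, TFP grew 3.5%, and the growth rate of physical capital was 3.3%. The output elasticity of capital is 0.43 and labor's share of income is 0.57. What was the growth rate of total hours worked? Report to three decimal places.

Labor's share = 1 − 0.43 = 0.57.
gY = gA + 0.43×3.3 + 0.57×g.
0.57×g = 4.2 − 3.5 − 1.419 = -0.719.
g = -0.719 / 0.57 = -1.2614%.

-1.261%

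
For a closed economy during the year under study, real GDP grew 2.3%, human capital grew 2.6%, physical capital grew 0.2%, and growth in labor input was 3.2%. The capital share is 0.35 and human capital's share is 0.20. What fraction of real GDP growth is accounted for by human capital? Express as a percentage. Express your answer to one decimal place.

22.6%

Human capital contributed 0.2 × 2.6 = 0.52 pp.
Share of growth = 0.52 / 2.3 × 100 = 22.609%.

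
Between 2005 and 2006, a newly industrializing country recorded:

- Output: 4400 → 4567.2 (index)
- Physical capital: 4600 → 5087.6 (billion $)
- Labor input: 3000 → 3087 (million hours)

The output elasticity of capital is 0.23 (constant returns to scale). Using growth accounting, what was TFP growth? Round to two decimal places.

Output growth = (4567.2 − 4400) / 4400 = 3.8%.
Physical capital growth = (5087.6 − 4600) / 4600 = 10.6%.
Labor input growth = (3087 − 3000) / 3000 = 2.9%.
Labor's share = 1 − 0.23 = 0.77.
Physical capital: 0.23 × 10.6 = 2.438 pp.
Labor input: 0.77 × 2.9 = 2.233 pp.
TFP growth = 3.8 − 4.671 = -0.871%.

-0.87%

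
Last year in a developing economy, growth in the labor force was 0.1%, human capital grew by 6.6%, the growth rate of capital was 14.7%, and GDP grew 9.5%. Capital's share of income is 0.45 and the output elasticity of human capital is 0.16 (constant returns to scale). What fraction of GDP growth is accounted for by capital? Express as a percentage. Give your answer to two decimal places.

Capital contributed 0.45 × 14.7 = 6.615 pp.
Share of growth = 6.615 / 9.5 × 100 = 69.6316%.

Capital accounted for 69.63% of growth.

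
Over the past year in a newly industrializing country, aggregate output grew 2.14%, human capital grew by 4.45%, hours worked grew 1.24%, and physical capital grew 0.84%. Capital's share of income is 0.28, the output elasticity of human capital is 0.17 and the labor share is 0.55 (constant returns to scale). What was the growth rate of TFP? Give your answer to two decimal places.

Labor's share = 1 − 0.28 − 0.17 = 0.55.
Physical capital: 0.28 × 0.84 = 0.2352 pp.
Human capital: 0.17 × 4.45 = 0.7565 pp.
Hours worked: 0.55 × 1.24 = 0.682 pp.
TFP growth = 2.14 − 1.6737 = 0.4663%.

0.47%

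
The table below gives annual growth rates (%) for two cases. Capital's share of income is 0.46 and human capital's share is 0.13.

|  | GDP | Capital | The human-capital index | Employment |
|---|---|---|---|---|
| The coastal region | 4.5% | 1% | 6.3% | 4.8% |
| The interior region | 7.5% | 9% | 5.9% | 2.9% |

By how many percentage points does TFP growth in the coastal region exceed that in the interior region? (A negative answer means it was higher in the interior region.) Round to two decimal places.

Labor's share = 1 − 0.46 − 0.13 = 0.41.
The coastal region: TFP = 4.5 − 0.46 − 0.819 − 1.968 = 1.253%.
The interior region: TFP = 7.5 − 4.14 − 0.767 − 1.189 = 1.404%.
Difference = 1.253 − (1.404) = -0.151 pp.

-0.15 percentage points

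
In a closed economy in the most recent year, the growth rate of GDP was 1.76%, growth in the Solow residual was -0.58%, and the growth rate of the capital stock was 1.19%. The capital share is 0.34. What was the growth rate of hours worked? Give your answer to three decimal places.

Labor's share = 1 − 0.34 = 0.66.
gY = gA + 0.34×1.19 + 0.66×g.
0.66×g = 1.76 + 0.58 − 0.4046 = 1.9354.
g = 1.9354 / 0.66 = 2.93242%.

2.932%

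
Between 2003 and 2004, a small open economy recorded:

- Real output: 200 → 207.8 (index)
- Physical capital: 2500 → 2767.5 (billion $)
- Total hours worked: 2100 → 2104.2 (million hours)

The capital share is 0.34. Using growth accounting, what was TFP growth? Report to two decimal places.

TFP grew 0.13%.

Real output growth = (207.8 − 200) / 200 = 3.9%.
Physical capital growth = (2767.5 − 2500) / 2500 = 10.7%.
Total hours worked growth = (2104.2 − 2100) / 2100 = 0.2%.
Labor's share = 1 − 0.34 = 0.66.
Physical capital: 0.34 × 10.7 = 3.638 pp.
Total hours worked: 0.66 × 0.2 = 0.132 pp.
TFP growth = 3.9 − 3.77 = 0.13%.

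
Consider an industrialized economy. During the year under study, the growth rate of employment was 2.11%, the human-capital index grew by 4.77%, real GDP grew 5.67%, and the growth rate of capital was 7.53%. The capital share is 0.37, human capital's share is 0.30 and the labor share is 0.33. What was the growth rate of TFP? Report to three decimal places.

Labor's share = 1 − 0.37 − 0.3 = 0.33.
Capital: 0.37 × 7.53 = 2.7861 pp.
The human-capital index: 0.3 × 4.77 = 1.431 pp.
Employment: 0.33 × 2.11 = 0.6963 pp.
TFP growth = 5.67 − 4.9134 = 0.7566%.

TFP growth was 0.757%.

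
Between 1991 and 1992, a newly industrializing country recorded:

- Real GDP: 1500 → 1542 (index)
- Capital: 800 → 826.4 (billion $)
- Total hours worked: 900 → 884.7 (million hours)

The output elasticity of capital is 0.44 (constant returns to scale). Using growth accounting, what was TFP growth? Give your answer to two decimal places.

Real GDP growth = (1542 − 1500) / 1500 = 2.8%.
Capital growth = (826.4 − 800) / 800 = 3.3%.
Total hours worked growth = (884.7 − 900) / 900 = -1.7%.
Labor's share = 1 − 0.44 = 0.56.
Capital: 0.44 × 3.3 = 1.452 pp.
Total hours worked: 0.56 × (-1.7) = -0.952 pp.
TFP growth = 2.8 − 0.5 = 2.3%.

2.30%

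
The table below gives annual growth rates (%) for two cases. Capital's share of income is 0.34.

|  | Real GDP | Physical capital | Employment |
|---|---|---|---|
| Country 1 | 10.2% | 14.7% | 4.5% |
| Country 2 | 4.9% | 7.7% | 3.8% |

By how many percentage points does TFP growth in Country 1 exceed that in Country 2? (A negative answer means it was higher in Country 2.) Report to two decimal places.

2.46 percentage points

Labor's share = 1 − 0.34 = 0.66.
Country 1: TFP = 10.2 − 4.998 − 2.97 = 2.232%.
Country 2: TFP = 4.9 − 2.618 − 2.508 = -0.226%.
Difference = 2.232 − (-0.226) = 2.458 pp.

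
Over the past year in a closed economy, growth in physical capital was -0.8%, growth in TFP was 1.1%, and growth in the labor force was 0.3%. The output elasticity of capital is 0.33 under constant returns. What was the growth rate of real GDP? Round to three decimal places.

Real GDP grew 1.037%.

Labor's share = 1 − 0.33 = 0.67.
Physical capital: 0.33 × (-0.8) = -0.264 pp.
The labor force: 0.67 × 0.3 = 0.201 pp.
Output growth = 1.1 + (-0.063) = 1.037%.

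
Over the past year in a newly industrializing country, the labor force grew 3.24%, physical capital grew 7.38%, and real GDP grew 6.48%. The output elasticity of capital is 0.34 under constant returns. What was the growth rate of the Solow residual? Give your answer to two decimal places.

Labor's share = 1 − 0.34 = 0.66.
Physical capital: 0.34 × 7.38 = 2.5092 pp.
The labor force: 0.66 × 3.24 = 2.1384 pp.
TFP growth = 6.48 − 4.6476 = 1.8324%.

1.83%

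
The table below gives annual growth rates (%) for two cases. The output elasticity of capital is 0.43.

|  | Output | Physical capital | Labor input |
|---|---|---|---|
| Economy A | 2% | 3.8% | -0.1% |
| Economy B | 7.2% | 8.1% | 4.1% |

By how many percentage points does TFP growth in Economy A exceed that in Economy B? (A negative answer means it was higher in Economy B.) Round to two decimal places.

Labor's share = 1 − 0.43 = 0.57.
Economy A: TFP = 2 − 1.634 + 0.057 = 0.423%.
Economy B: TFP = 7.2 − 3.483 − 2.337 = 1.38%.
Difference = 0.423 − (1.38) = -0.957 pp.

-0.96 percentage points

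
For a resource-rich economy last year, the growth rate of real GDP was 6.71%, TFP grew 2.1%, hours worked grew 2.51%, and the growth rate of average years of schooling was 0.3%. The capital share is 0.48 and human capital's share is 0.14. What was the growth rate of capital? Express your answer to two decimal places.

Labor's share = 1 − 0.48 − 0.14 = 0.38.
gY = gA + 0.14×0.3 + 0.38×2.51 + 0.48×g.
0.48×g = 6.71 − 2.1 − 0.9958 = 3.6142.
g = 3.6142 / 0.48 = 7.5296%.

7.53%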